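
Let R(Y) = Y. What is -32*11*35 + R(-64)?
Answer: -12384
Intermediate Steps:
-32*11*35 + R(-64) = -32*11*35 - 64 = -352*35 - 64 = -12320 - 64 = -12384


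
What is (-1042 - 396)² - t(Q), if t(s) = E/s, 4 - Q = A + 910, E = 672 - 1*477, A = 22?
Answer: 1918959427/928 ≈ 2.0678e+6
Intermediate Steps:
E = 195 (E = 672 - 477 = 195)
Q = -928 (Q = 4 - (22 + 910) = 4 - 1*932 = 4 - 932 = -928)
t(s) = 195/s
(-1042 - 396)² - t(Q) = (-1042 - 396)² - 195/(-928) = (-1438)² - 195*(-1)/928 = 2067844 - 1*(-195/928) = 2067844 + 195/928 = 1918959427/928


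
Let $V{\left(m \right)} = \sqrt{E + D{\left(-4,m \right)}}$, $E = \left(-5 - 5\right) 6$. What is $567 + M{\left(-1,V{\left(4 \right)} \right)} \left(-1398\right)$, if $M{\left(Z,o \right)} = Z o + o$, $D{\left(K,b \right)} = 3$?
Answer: $567$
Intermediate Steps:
$E = -60$ ($E = \left(-10\right) 6 = -60$)
$V{\left(m \right)} = i \sqrt{57}$ ($V{\left(m \right)} = \sqrt{-60 + 3} = \sqrt{-57} = i \sqrt{57}$)
$M{\left(Z,o \right)} = o + Z o$
$567 + M{\left(-1,V{\left(4 \right)} \right)} \left(-1398\right) = 567 + i \sqrt{57} \left(1 - 1\right) \left(-1398\right) = 567 + i \sqrt{57} \cdot 0 \left(-1398\right) = 567 + 0 \left(-1398\right) = 567 + 0 = 567$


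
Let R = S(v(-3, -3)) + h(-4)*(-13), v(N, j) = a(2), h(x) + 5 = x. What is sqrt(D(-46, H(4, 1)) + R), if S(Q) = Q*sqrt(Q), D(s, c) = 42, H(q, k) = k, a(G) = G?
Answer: sqrt(159 + 2*sqrt(2)) ≈ 12.721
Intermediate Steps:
h(x) = -5 + x
v(N, j) = 2
S(Q) = Q**(3/2)
R = 117 + 2*sqrt(2) (R = 2**(3/2) + (-5 - 4)*(-13) = 2*sqrt(2) - 9*(-13) = 2*sqrt(2) + 117 = 117 + 2*sqrt(2) ≈ 119.83)
sqrt(D(-46, H(4, 1)) + R) = sqrt(42 + (117 + 2*sqrt(2))) = sqrt(159 + 2*sqrt(2))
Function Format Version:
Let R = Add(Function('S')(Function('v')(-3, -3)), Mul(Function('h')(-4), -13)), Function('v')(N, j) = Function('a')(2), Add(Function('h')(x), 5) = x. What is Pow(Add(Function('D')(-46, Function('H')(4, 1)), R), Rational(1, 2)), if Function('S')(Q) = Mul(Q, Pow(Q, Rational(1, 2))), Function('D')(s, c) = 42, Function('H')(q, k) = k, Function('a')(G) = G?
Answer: Pow(Add(159, Mul(2, Pow(2, Rational(1, 2)))), Rational(1, 2)) ≈ 12.721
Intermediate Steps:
Function('h')(x) = Add(-5, x)
Function('v')(N, j) = 2
Function('S')(Q) = Pow(Q, Rational(3, 2))
R = Add(117, Mul(2, Pow(2, Rational(1, 2)))) (R = Add(Pow(2, Rational(3, 2)), Mul(Add(-5, -4), -13)) = Add(Mul(2, Pow(2, Rational(1, 2))), Mul(-9, -13)) = Add(Mul(2, Pow(2, Rational(1, 2))), 117) = Add(117, Mul(2, Pow(2, Rational(1, 2)))) ≈ 119.83)
Pow(Add(Function('D')(-46, Function('H')(4, 1)), R), Rational(1, 2)) = Pow(Add(42, Add(117, Mul(2, Pow(2, Rational(1, 2))))), Rational(1, 2)) = Pow(Add(159, Mul(2, Pow(2, Rational(1, 2)))), Rational(1, 2))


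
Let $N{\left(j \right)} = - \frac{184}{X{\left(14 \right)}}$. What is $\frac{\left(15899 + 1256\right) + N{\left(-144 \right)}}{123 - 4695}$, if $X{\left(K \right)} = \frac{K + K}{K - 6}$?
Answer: $- \frac{119717}{32004} \approx -3.7407$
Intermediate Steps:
$X{\left(K \right)} = \frac{2 K}{-6 + K}$
$N{\left(j \right)} = - \frac{368}{7}$ ($N{\left(j \right)} = - \frac{184}{2 \cdot 14 \frac{1}{-6 + 14}} = - \frac{184}{2 \cdot 14 \cdot \frac{1}{8}} = - \frac{184}{\frac{7}{2}} = \left(-184\right) \frac{2}{7} = - \frac{368}{7}$)
$\frac{\left(15899 + 1256\right) + N{\left(-144 \right)}}{123 - 4695} = \frac{\left(15899 + 1256\right) - \frac{368}{7}}{123 - 4695} = \frac{17155 - \frac{368}{7}}{-4572} = \frac{119717}{7} \left(- \frac{1}{4572}\right) = - \frac{119717}{32004}$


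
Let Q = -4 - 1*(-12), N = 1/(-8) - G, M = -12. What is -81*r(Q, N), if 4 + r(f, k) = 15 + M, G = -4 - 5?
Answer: 81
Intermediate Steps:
G = -9
N = 71/8 (N = 1/(-8) - 1*(-9) = 1*(-⅛) + 9 = -⅛ + 9 = 71/8 ≈ 8.8750)
Q = 8 (Q = -4 + 12 = 8)
r(f, k) = -1 (r(f, k) = -4 + (15 - 12) = -4 + 3 = -1)
-81*r(Q, N) = -81*(-1) = 81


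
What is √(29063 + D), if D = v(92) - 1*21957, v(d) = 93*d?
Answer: √15662 ≈ 125.15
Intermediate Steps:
D = -13401 (D = 93*92 - 1*21957 = 8556 - 21957 = -13401)
√(29063 + D) = √(29063 - 13401) = √15662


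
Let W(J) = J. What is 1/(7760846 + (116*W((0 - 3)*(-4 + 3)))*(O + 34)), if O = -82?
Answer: 1/7744142 ≈ 1.2913e-7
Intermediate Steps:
1/(7760846 + (116*W((0 - 3)*(-4 + 3)))*(O + 34)) = 1/(7760846 + (116*((0 - 3)*(-4 + 3)))*(-82 + 34)) = 1/(7760846 + (116*(-3*(-1)))*(-48)) = 1/(7760846 + (116*3)*(-48)) = 1/(7760846 + 348*(-48)) = 1/(7760846 - 16704) = 1/7744142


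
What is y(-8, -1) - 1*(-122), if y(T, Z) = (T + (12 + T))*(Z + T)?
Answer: 158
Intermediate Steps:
y(T, Z) = (12 + 2*T)*(T + Z)
y(-8, -1) - 1*(-122) = (2*(-8)**2 + 12*(-8) + 12*(-1) + 2*(-8)*(-1)) - 1*(-122) = (2*64 - 96 - 12 + 16) + 122 = (128 - 96 - 12 + 16) + 122 = 36 + 122 = 158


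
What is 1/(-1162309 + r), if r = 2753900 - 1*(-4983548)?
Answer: 1/6575139 ≈ 1.5209e-7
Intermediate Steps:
r = 7737448 (r = 2753900 + 4983548 = 7737448)
1/(-1162309 + r) = 1/(-1162309 + 7737448) = 1/6575139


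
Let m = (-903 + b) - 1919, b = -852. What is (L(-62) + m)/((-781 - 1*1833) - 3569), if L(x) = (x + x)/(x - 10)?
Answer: 66101/111294 ≈ 0.59393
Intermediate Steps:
L(x) = 2*x/(-10 + x) (L(x) = (2*x)/(-10 + x) = 2*x/(-10 + x))
m = -3674 (m = (-903 - 852) - 1919 = -1755 - 1919 = -3674)
(L(-62) + m)/((-781 - 1*1833) - 3569) = (2*(-62)/(-10 - 62) - 3674)/((-781 - 1*1833) - 3569) = (2*(-62)/(-72) - 3674)/((-781 - 1833) - 3569) = (2*(-62)*(-1/72) - 3674)/(-2614 - 3569) = (31/18 - 3674)/(-6183) = -66101/18*(-1/6183) = 66101/111294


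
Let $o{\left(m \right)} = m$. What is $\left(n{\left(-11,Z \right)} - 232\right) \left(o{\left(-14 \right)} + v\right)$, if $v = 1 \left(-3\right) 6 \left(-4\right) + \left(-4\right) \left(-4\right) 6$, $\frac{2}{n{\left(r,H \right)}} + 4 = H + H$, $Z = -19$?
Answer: $- \frac{107206}{3} \approx -35735.0$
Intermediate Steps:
$n{\left(r,H \right)} = \frac{2}{-4 + 2 H}$ ($n{\left(r,H \right)} = \frac{2}{-4 + \left(H + H\right)} = \frac{2}{-4 + 2 H}$)
$v = 168$ ($v = \left(-3\right) 6 \left(-4\right) + 16 \cdot 6 = \left(-18\right) \left(-4\right) + 96 = 72 + 96 = 168$)
$\left(n{\left(-11,Z \right)} - 232\right) \left(o{\left(-14 \right)} + v\right) = \left(\frac{1}{-2 - 19} - 232\right) \left(-14 + 168\right) = \left(\frac{1}{-21} - 232\right) 154 = \left(- \frac{1}{21} - 232\right) 154 = \left(- \frac{4873}{21}\right) 154 = - \frac{107206}{3}$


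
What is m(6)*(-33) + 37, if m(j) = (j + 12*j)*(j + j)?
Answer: -30851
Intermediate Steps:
m(j) = 26*j² (m(j) = (13*j)*(2*j) = 26*j²)
m(6)*(-33) + 37 = (26*6²)*(-33) + 37 = (26*36)*(-33) + 37 = 936*(-33) + 37 = -30888 + 37 = -30851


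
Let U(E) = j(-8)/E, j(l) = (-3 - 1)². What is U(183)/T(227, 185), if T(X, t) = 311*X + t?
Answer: 8/6476553 ≈ 1.2352e-6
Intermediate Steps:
T(X, t) = t + 311*X
j(l) = 16 (j(l) = (-4)² = 16)
U(E) = 16/E
U(183)/T(227, 185) = (16/183)/(185 + 311*227) = (16*(1/183))/(185 + 70597) = (16/183)/70782 = (16/183)*(1/70782) = 8/6476553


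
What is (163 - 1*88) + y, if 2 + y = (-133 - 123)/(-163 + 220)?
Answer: 3905/57 ≈ 68.509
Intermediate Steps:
y = -370/57 (y = -2 + (-133 - 123)/(-163 + 220) = -2 - 256/57 = -370/57 ≈ -6.4912)
(163 - 1*88) + y = (163 - 1*88) - 370/57 = (163 - 88) - 370/57 = 75 - 370/57 = 3905/57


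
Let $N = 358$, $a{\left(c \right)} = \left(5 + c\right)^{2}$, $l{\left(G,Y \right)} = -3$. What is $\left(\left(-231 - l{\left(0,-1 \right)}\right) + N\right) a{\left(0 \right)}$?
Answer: $3250$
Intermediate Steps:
$\left(\left(-231 - l{\left(0,-1 \right)}\right) + N\right) a{\left(0 \right)} = \left(\left(-231 - -3\right) + 358\right) \left(5 + 0\right)^{2} = \left(\left(-231 + 3\right) + 358\right) 5^{2} = \left(-228 + 358\right) 25 = 130 \cdot 25 = 3250$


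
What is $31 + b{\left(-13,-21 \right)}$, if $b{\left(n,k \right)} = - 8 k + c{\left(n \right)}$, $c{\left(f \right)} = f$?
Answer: $186$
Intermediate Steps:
$b{\left(n,k \right)} = n - 8 k$ ($b{\left(n,k \right)} = - 8 k + n = n - 8 k$)
$31 + b{\left(-13,-21 \right)} = 31 - -155 = 31 + \left(-13 + 168\right) = 31 + 155 = 186$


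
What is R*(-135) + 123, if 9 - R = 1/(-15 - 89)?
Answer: -113703/104 ≈ -1093.3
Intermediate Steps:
R = 937/104 (R = 9 - 1/(-15 - 89) = 9 - 1/(-104) = 9 - 1*(-1/104) = 9 + 1/104 = 937/104 ≈ 9.0096)
R*(-135) + 123 = (937/104)*(-135) + 123 = -126495/104 + 123 = -113703/104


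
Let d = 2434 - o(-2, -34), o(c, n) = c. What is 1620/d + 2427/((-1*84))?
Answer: -22921/812 ≈ -28.228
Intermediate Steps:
d = 2436 (d = 2434 - 1*(-2) = 2434 + 2 = 2436)
1620/d + 2427/((-1*84)) = 1620/2436 + 2427/((-1*84)) = 1620*(1/2436) + 2427/(-84) = 135/203 + 2427*(-1/84) = 135/203 - 809/28 = -22921/812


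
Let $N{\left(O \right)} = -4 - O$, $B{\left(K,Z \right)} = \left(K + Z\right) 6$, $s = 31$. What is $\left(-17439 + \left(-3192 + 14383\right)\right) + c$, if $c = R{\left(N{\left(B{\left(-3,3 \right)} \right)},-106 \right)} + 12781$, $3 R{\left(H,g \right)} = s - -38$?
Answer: $6556$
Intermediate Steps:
$B{\left(K,Z \right)} = 6 K + 6 Z$
$R{\left(H,g \right)} = 23$ ($R{\left(H,g \right)} = \frac{31 - -38}{3} = \frac{31 + 38}{3} = \frac{1}{3} \cdot 69 = 23$)
$c = 12804$ ($c = 23 + 12781 = 12804$)
$\left(-17439 + \left(-3192 + 14383\right)\right) + c = \left(-17439 + \left(-3192 + 14383\right)\right) + 12804 = \left(-17439 + 11191\right) + 12804 = -6248 + 12804 = 6556$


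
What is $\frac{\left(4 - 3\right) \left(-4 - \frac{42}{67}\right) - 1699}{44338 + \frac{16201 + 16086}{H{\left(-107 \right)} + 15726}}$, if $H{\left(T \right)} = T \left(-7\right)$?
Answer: $- \frac{1880505925}{48943556079} \approx -0.038422$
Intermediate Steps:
$H{\left(T \right)} = - 7 T$
$\frac{\left(4 - 3\right) \left(-4 - \frac{42}{67}\right) - 1699}{44338 + \frac{16201 + 16086}{H{\left(-107 \right)} + 15726}} = \frac{\left(4 - 3\right) \left(-4 - \frac{42}{67}\right) - 1699}{44338 + \frac{16201 + 16086}{\left(-7\right) \left(-107\right) + 15726}} = \frac{\left(4 - 3\right) \left(-4 - \frac{42}{67}\right) - 1699}{44338 + \frac{32287}{749 + 15726}} = \frac{1 \left(-4 - \frac{42}{67}\right) - 1699}{44338 + \frac{32287}{16475}} = \frac{1 \left(- \frac{310}{67}\right) - 1699}{44338 + 32287 \cdot \frac{1}{16475}} = \frac{- \frac{310}{67} - 1699}{44338 + \frac{32287}{16475}} = - \frac{114143}{67 \cdot \frac{730500837}{16475}} = \left(- \frac{114143}{67}\right) \frac{16475}{730500837} = - \frac{1880505925}{48943556079}$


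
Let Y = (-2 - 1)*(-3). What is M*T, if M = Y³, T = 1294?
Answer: 943326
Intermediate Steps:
Y = 9 (Y = -3*(-3) = 9)
M = 729 (M = 9³ = 729)
M*T = 729*1294 = 943326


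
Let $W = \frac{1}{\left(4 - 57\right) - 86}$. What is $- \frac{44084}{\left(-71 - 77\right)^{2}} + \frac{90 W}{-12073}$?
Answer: $- \frac{18494365247}{9189532972} \approx -2.0125$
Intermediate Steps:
$W = - \frac{1}{139}$ ($W = \frac{1}{\left(4 - 57\right) - 86} = \frac{1}{-53 - 86} = \frac{1}{-139} = - \frac{1}{139} \approx -0.0071942$)
$- \frac{44084}{\left(-71 - 77\right)^{2}} + \frac{90 W}{-12073} = - \frac{44084}{\left(-71 - 77\right)^{2}} + \frac{90 \left(- \frac{1}{139}\right)}{-12073} = - \frac{44084}{\left(-148\right)^{2}} - - \frac{90}{1678147} = - \frac{44084}{21904} + \frac{90}{1678147} = \left(-44084\right) \frac{1}{21904} + \frac{90}{1678147} = - \frac{11021}{5476} + \frac{90}{1678147} = - \frac{18494365247}{9189532972}$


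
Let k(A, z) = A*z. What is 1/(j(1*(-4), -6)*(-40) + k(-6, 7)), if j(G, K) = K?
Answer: 1/198 ≈ 0.0050505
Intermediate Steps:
1/(j(1*(-4), -6)*(-40) + k(-6, 7)) = 1/(-6*(-40) - 6*7) = 1/(240 - 42) = 1/198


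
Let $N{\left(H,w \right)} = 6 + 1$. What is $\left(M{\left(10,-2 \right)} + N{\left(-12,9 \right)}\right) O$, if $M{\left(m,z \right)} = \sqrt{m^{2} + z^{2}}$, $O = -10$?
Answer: $-70 - 20 \sqrt{26} \approx -171.98$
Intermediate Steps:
$N{\left(H,w \right)} = 7$
$\left(M{\left(10,-2 \right)} + N{\left(-12,9 \right)}\right) O = \left(\sqrt{10^{2} + \left(-2\right)^{2}} + 7\right) \left(-10\right) = \left(\sqrt{100 + 4} + 7\right) \left(-10\right) = \left(\sqrt{104} + 7\right) \left(-10\right) = \left(2 \sqrt{26} + 7\right) \left(-10\right) = \left(7 + 2 \sqrt{26}\right) \left(-10\right) = -70 - 20 \sqrt{26}$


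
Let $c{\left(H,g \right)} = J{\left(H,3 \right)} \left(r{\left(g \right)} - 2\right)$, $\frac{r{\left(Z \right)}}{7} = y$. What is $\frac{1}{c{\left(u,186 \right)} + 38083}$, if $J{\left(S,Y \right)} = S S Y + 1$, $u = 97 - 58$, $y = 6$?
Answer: $\frac{1}{220643} \approx 4.5322 \cdot 10^{-6}$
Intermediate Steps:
$u = 39$ ($u = 97 - 58 = 39$)
$J{\left(S,Y \right)} = 1 + Y S^{2}$ ($J{\left(S,Y \right)} = S^{2} Y + 1 = Y S^{2} + 1 = 1 + Y S^{2}$)
$r{\left(Z \right)} = 42$ ($r{\left(Z \right)} = 7 \cdot 6 = 42$)
$c{\left(H,g \right)} = 40 + 120 H^{2}$ ($c{\left(H,g \right)} = \left(1 + 3 H^{2}\right) \left(42 - 2\right) = \left(1 + 3 H^{2}\right) 40 = 40 + 120 H^{2}$)
$\frac{1}{c{\left(u,186 \right)} + 38083} = \frac{1}{\left(40 + 120 \cdot 39^{2}\right) + 38083} = \frac{1}{\left(40 + 120 \cdot 1521\right) + 38083} = \frac{1}{\left(40 + 182520\right) + 38083} = \frac{1}{182560 + 38083} = \frac{1}{220643}$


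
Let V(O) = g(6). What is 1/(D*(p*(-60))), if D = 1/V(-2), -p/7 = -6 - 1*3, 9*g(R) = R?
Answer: -1/5670 ≈ -0.00017637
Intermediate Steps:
g(R) = R/9
V(O) = ⅔ (V(O) = (⅑)*6 = ⅔)
p = 63 (p = -7*(-6 - 1*3) = -7*(-6 - 3) = -7*(-9) = 63)
D = 3/2 (D = 1/(⅔) = 3/2 ≈ 1.5000)
1/(D*(p*(-60))) = 1/(3*(63*(-60))/2) = 1/((3/2)*(-3780)) = 1/(-5670) = -1/5670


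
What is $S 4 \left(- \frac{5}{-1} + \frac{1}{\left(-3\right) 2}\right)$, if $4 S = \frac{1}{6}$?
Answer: $\frac{29}{36} \approx 0.80556$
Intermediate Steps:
$S = \frac{1}{24}$ ($S = \frac{1}{4 \cdot 6} = \frac{1}{4} \cdot \frac{1}{6} = \frac{1}{24} \approx 0.041667$)
$S 4 \left(- \frac{5}{-1} + \frac{1}{\left(-3\right) 2}\right) = \frac{1}{24} \cdot 4 \left(- \frac{5}{-1} + \frac{1}{\left(-3\right) 2}\right) = \frac{\left(-5\right) \left(-1\right) - \frac{1}{6}}{6} = \frac{5 - \frac{1}{6}}{6} = \frac{1}{6} \cdot \frac{29}{6} = \frac{29}{36}$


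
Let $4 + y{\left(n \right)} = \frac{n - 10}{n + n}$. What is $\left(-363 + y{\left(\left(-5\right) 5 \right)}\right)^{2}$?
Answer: $\frac{13417569}{100} \approx 1.3418 \cdot 10^{5}$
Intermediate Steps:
$y{\left(n \right)} = -4 + \frac{-10 + n}{2 n}$ ($y{\left(n \right)} = -4 + \frac{n - 10}{n + n} = -4 + \frac{-10 + n}{2 n}$)
$\left(-363 + y{\left(\left(-5\right) 5 \right)}\right)^{2} = \left(-363 - \left(\frac{7}{2} + \frac{5}{\left(-5\right) 5}\right)\right)^{2} = \left(-363 - \left(\frac{7}{2} + \frac{5}{-25}\right)\right)^{2} = \left(-363 - \frac{33}{10}\right)^{2} = \left(- \frac{3663}{10}\right)^{2} = \frac{13417569}{100}$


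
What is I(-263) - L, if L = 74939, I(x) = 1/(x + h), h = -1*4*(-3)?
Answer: -18809690/251 ≈ -74939.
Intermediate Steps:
h = 12 (h = -4*(-3) = 12)
I(x) = 1/(12 + x) (I(x) = 1/(x + 12) = 1/(12 + x))
I(-263) - L = 1/(12 - 263) - 1*74939 = 1/(-251) - 74939 = -1/251 - 74939 = -18809690/251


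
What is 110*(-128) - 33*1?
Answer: -14113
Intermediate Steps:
110*(-128) - 33*1 = -14080 - 33 = -14113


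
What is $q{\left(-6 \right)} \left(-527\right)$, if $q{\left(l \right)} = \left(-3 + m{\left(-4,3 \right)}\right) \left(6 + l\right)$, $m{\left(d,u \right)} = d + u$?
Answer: $0$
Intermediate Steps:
$q{\left(l \right)} = -24 - 4 l$ ($q{\left(l \right)} = \left(-3 + \left(-4 + 3\right)\right) \left(6 + l\right) = \left(-3 - 1\right) \left(6 + l\right) = - 4 \left(6 + l\right) = -24 - 4 l$)
$q{\left(-6 \right)} \left(-527\right) = \left(-24 - -24\right) \left(-527\right) = \left(-24 + 24\right) \left(-527\right) = 0 \left(-527\right) = 0$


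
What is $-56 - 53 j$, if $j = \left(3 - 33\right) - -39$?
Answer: $-533$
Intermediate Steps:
$j = 9$ ($j = -30 + 39 = 9$)
$-56 - 53 j = -56 - 477 = -533$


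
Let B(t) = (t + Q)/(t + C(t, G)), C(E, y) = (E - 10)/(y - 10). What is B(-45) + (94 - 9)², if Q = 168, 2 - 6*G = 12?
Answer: 678863/94 ≈ 7221.9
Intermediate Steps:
G = -5/3 (G = ⅓ - ⅙*12 = ⅓ - 2 = -5/3 ≈ -1.6667)
C(E, y) = (-10 + E)/(-10 + y)
B(t) = (168 + t)/(6/7 + 32*t/35) (B(t) = (t + 168)/(t + (-10 + t)/(-10 - 5/3)) = (168 + t)/(t + (-10 + t)/(-35/3)) = (168 + t)/(t - 3*(-10 + t)/35) = (168 + t)/(t + (6/7 - 3*t/35)) = (168 + t)/(6/7 + 32*t/35))
B(-45) + (94 - 9)² = 35*(168 - 45)/(2*(15 + 16*(-45))) + (94 - 9)² = (35/2)*123/(15 - 720) + 85² = (35/2)*123/(-705) + 7225 = (35/2)*(-1/705)*123 + 7225 = -287/94 + 7225 = 678863/94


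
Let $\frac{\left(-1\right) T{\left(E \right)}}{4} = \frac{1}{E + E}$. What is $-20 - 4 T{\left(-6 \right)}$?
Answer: $- \frac{64}{3} \approx -21.333$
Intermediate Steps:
$T{\left(E \right)} = - \frac{2}{E}$ ($T{\left(E \right)} = - \frac{4}{E + E} = - \frac{4}{2 E} = - 4 \frac{1}{2 E} = - \frac{2}{E}$)
$-20 - 4 T{\left(-6 \right)} = -20 - 4 \left(- \frac{2}{-6}\right) = -20 - 4 \left(\left(-2\right) \left(- \frac{1}{6}\right)\right) = -20 - \frac{4}{3} = - \frac{64}{3}$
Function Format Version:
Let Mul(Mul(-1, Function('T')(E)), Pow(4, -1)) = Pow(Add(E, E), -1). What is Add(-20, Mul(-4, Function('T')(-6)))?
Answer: Rational(-64, 3) ≈ -21.333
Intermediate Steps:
Function('T')(E) = Mul(-2, Pow(E, -1)) (Function('T')(E) = Mul(-4, Pow(Add(E, E), -1)) = Mul(-4, Pow(Mul(2, E), -1)) = Mul(-4, Mul(Rational(1, 2), Pow(E, -1))) = Mul(-2, Pow(E, -1)))
Add(-20, Mul(-4, Function('T')(-6))) = Add(-20, Mul(-4, Mul(-2, Pow(-6, -1)))) = Add(-20, Mul(-4, Mul(-2, Rational(-1, 6)))) = Add(-20, Mul(-4, Rational(1, 3))) = Add(-20, Rational(-4, 3)) = Rational(-64, 3)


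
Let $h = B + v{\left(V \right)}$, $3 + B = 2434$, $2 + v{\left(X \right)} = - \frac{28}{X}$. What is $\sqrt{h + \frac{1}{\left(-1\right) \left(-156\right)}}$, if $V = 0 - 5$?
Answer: $\frac{\sqrt{370303635}}{390} \approx 49.342$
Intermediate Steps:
$V = -5$ ($V = 0 - 5 = -5$)
$v{\left(X \right)} = -2 - \frac{28}{X}$
$B = 2431$ ($B = -3 + 2434 = 2431$)
$h = \frac{12173}{5}$ ($h = 2431 - \left(2 + \frac{28}{-5}\right) = 2431 - - \frac{18}{5} = 2431 + \left(-2 + \frac{28}{5}\right) = 2431 + \frac{18}{5} = \frac{12173}{5} \approx 2434.6$)
$\sqrt{h + \frac{1}{\left(-1\right) \left(-156\right)}} = \sqrt{\frac{12173}{5} + \frac{1}{\left(-1\right) \left(-156\right)}} = \sqrt{\frac{12173}{5} + \frac{1}{156}} = \sqrt{\frac{1898993}{780}} = \frac{\sqrt{370303635}}{390}$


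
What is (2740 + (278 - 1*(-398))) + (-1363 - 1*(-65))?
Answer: 2118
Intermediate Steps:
(2740 + (278 - 1*(-398))) + (-1363 - 1*(-65)) = (2740 + (278 + 398)) + (-1363 + 65) = (2740 + 676) - 1298 = 3416 - 1298 = 2118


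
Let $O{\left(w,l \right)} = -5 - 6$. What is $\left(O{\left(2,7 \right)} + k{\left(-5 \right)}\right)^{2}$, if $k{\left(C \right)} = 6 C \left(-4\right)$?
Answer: $11881$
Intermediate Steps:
$k{\left(C \right)} = - 24 C$
$O{\left(w,l \right)} = -11$ ($O{\left(w,l \right)} = -5 - 6 = -11$)
$\left(O{\left(2,7 \right)} + k{\left(-5 \right)}\right)^{2} = \left(-11 - -120\right)^{2} = \left(-11 + 120\right)^{2} = 109^{2} = 11881$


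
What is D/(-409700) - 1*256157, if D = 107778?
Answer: -52473815339/204850 ≈ -2.5616e+5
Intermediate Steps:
D/(-409700) - 1*256157 = 107778/(-409700) - 1*256157 = 107778*(-1/409700) - 256157 = -53889/204850 - 256157 = -52473815339/204850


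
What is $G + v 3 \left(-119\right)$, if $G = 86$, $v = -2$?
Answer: $800$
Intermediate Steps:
$G + v 3 \left(-119\right) = 86 + \left(-2\right) 3 \left(-119\right) = 86 - -714 = 86 + 714 = 800$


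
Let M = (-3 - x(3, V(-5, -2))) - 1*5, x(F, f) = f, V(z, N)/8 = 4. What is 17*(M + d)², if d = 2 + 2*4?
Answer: 15300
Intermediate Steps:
d = 10 (d = 2 + 8 = 10)
V(z, N) = 32 (V(z, N) = 8*4 = 32)
M = -40 (M = (-3 - 1*32) - 1*5 = (-3 - 32) - 5 = -35 - 5 = -40)
17*(M + d)² = 17*(-40 + 10)² = 17*(-30)² = 17*900 = 15300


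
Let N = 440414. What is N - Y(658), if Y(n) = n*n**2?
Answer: -284449898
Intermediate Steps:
Y(n) = n**3
N - Y(658) = 440414 - 1*658**3 = 440414 - 1*284890312 = 440414 - 284890312 = -284449898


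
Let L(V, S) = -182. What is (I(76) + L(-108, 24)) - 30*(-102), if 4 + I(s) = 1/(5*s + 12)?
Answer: 1126609/392 ≈ 2874.0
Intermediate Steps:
I(s) = -4 + 1/(12 + 5*s) (I(s) = -4 + 1/(5*s + 12) = -4 + 1/(12 + 5*s))
(I(76) + L(-108, 24)) - 30*(-102) = ((-47 - 20*76)/(12 + 5*76) - 182) - 30*(-102) = ((-47 - 1520)/(12 + 380) - 182) + 3060 = (-1567/392 - 182) + 3060 = -72911/392 + 3060 = 1126609/392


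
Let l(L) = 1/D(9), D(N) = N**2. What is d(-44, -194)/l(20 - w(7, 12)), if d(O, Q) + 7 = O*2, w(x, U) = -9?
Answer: -7695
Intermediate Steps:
d(O, Q) = -7 + 2*O (d(O, Q) = -7 + O*2 = -7 + 2*O)
l(L) = 1/81 (l(L) = 1/(9**2) = 1/81)
d(-44, -194)/l(20 - w(7, 12)) = (-7 + 2*(-44))/(1/81) = (-7 - 88)*81 = -95*81 = -7695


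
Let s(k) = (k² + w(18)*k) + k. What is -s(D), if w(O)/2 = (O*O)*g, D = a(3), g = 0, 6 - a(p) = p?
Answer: -12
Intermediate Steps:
a(p) = 6 - p
D = 3 (D = 6 - 1*3 = 6 - 3 = 3)
w(O) = 0 (w(O) = 2*((O*O)*0) = 2*(O²*0) = 2*0 = 0)
s(k) = k + k² (s(k) = (k² + 0*k) + k = (k² + 0) + k = k² + k = k + k²)
-s(D) = -3*(1 + 3) = -3*4 = -1*12 = -12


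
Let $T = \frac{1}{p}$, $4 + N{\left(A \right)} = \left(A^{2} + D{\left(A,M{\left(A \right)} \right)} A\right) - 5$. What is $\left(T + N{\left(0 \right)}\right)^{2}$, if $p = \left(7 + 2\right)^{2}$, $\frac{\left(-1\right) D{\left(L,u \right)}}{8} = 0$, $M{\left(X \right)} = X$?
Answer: $\frac{529984}{6561} \approx 80.778$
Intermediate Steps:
$D{\left(L,u \right)} = 0$ ($D{\left(L,u \right)} = \left(-8\right) 0 = 0$)
$p = 81$ ($p = 9^{2} = 81$)
$N{\left(A \right)} = -9 + A^{2}$ ($N{\left(A \right)} = -4 + \left(\left(A^{2} + 0 A\right) - 5\right) = -4 + \left(\left(A^{2} + 0\right) - 5\right) = -4 + \left(A^{2} - 5\right) = -4 + \left(-5 + A^{2}\right) = -9 + A^{2}$)
$T = \frac{1}{81} \approx 0.012346$
$\left(T + N{\left(0 \right)}\right)^{2} = \left(\frac{1}{81} - \left(9 - 0^{2}\right)\right)^{2} = \left(\frac{1}{81} + \left(-9 + 0\right)\right)^{2} = \left(\frac{1}{81} - 9\right)^{2} = \left(- \frac{728}{81}\right)^{2} = \frac{529984}{6561}$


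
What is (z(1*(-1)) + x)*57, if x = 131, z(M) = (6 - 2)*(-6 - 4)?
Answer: 5187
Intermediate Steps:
z(M) = -40 (z(M) = 4*(-10) = -40)
(z(1*(-1)) + x)*57 = (-40 + 131)*57 = 91*57 = 5187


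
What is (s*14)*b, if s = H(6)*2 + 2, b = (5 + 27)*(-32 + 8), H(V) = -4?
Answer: 64512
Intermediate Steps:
b = -768 (b = 32*(-24) = -768)
s = -6 (s = -4*2 + 2 = -8 + 2 = -6)
(s*14)*b = -6*14*(-768) = -84*(-768) = 64512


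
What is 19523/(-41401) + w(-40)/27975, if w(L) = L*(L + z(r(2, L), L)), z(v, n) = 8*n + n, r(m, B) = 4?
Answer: 4650403/46327719 ≈ 0.10038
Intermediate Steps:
z(v, n) = 9*n
w(L) = 10*L² (w(L) = L*(L + 9*L) = L*(10*L) = 10*L²)
19523/(-41401) + w(-40)/27975 = 19523/(-41401) + (10*(-40)²)/27975 = 19523*(-1/41401) + (10*1600)*(1/27975) = -19523/41401 + 16000*(1/27975) = -19523/41401 + 640/1119 = 4650403/46327719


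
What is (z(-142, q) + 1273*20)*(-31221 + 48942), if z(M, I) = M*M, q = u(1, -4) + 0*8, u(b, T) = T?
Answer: 808502904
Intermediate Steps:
q = -4 (q = -4 + 0*8 = -4 + 0 = -4)
z(M, I) = M**2
(z(-142, q) + 1273*20)*(-31221 + 48942) = ((-142)**2 + 1273*20)*(-31221 + 48942) = (20164 + 25460)*17721 = 45624*17721 = 808502904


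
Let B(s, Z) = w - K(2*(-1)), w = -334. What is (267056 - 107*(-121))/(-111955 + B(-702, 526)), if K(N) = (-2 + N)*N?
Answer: -280003/112297 ≈ -2.4934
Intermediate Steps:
K(N) = N*(-2 + N)
B(s, Z) = -342 (B(s, Z) = -334 - 2*(-1)*(-2 + 2*(-1)) = -334 - (-2)*(-2 - 2) = -334 - (-2)*(-4) = -334 - 1*8 = -334 - 8 = -342)
(267056 - 107*(-121))/(-111955 + B(-702, 526)) = (267056 - 107*(-121))/(-111955 - 342) = (267056 + 12947)/(-112297) = 280003*(-1/112297) = -280003/112297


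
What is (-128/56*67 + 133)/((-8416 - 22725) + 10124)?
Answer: 141/147119 ≈ 0.00095841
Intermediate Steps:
(-128/56*67 + 133)/((-8416 - 22725) + 10124) = (-128*1/56*67 + 133)/(-31141 + 10124) = (-16/7*67 + 133)/(-21017) = (-1072/7 + 133)*(-1/21017) = -141/7*(-1/21017) = 141/147119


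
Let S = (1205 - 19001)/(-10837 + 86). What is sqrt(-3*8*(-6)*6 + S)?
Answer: 2*sqrt(25013975415)/10751 ≈ 29.422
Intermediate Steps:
S = 17796/10751 (S = -17796/(-10751) = -17796*(-1/10751) = 17796/10751 ≈ 1.6553)
sqrt(-3*8*(-6)*6 + S) = sqrt(-3*8*(-6)*6 + 17796/10751) = sqrt(-(-144)*6 + 17796/10751) = sqrt(-3*(-288) + 17796/10751) = sqrt(864 + 17796/10751) = sqrt(9306660/10751) = 2*sqrt(25013975415)/10751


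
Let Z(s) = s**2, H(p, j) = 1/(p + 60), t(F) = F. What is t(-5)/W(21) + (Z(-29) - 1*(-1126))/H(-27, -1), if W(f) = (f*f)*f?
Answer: 601140766/9261 ≈ 64911.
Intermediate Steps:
W(f) = f**3 (W(f) = f**2*f = f**3)
H(p, j) = 1/(60 + p)
t(-5)/W(21) + (Z(-29) - 1*(-1126))/H(-27, -1) = -5/(21**3) + ((-29)**2 - 1*(-1126))/(1/(60 - 27)) = -5/9261 + (841 + 1126)/(1/33) = -5*1/9261 + 1967/(1/33) = -5/9261 + 1967*33 = -5/9261 + 64911 = 601140766/9261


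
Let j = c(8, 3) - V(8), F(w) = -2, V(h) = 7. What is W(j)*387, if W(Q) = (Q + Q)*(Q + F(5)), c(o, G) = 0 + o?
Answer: -774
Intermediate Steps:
c(o, G) = o
j = 1 (j = 8 - 1*7 = 8 - 7 = 1)
W(Q) = 2*Q*(-2 + Q) (W(Q) = (Q + Q)*(Q - 2) = (2*Q)*(-2 + Q) = 2*Q*(-2 + Q))
W(j)*387 = (2*1*(-2 + 1))*387 = (2*1*(-1))*387 = -2*387 = -774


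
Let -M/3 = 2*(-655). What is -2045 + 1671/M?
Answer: -2678393/1310 ≈ -2044.6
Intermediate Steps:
M = 3930 (M = -6*(-655) = -3*(-1310) = 3930)
-2045 + 1671/M = -2045 + 1671/3930 = -2045 + 1671*(1/3930) = -2045 + 557/1310 = -2678393/1310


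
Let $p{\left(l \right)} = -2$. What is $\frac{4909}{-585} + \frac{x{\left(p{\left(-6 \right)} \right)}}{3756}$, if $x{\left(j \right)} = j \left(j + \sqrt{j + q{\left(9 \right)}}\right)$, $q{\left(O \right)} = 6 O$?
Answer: $- \frac{1536322}{183105} - \frac{\sqrt{13}}{939} \approx -8.3942$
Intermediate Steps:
$x{\left(j \right)} = j \left(j + \sqrt{54 + j}\right)$ ($x{\left(j \right)} = j \left(j + \sqrt{j + 6 \cdot 9}\right) = j \left(j + \sqrt{j + 54}\right) = j \left(j + \sqrt{54 + j}\right)$)
$\frac{4909}{-585} + \frac{x{\left(p{\left(-6 \right)} \right)}}{3756} = \frac{4909}{-585} + \frac{\left(-2\right) \left(-2 + \sqrt{54 - 2}\right)}{3756} = 4909 \left(- \frac{1}{585}\right) + - 2 \left(-2 + \sqrt{52}\right) \frac{1}{3756} = - \frac{4909}{585} + - 2 \left(-2 + 2 \sqrt{13}\right) \frac{1}{3756} = - \frac{4909}{585} + \left(4 - 4 \sqrt{13}\right) \frac{1}{3756} = - \frac{4909}{585} + \left(\frac{1}{939} - \frac{\sqrt{13}}{939}\right) = - \frac{1536322}{183105} - \frac{\sqrt{13}}{939}$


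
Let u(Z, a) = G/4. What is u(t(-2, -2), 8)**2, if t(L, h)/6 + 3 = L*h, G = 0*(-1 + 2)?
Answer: 0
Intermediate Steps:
G = 0 (G = 0*1 = 0)
t(L, h) = -18 + 6*L*h (t(L, h) = -18 + 6*(L*h) = -18 + 6*L*h)
u(Z, a) = 0 (u(Z, a) = 0/4 = 0*(1/4) = 0)
u(t(-2, -2), 8)**2 = 0**2 = 0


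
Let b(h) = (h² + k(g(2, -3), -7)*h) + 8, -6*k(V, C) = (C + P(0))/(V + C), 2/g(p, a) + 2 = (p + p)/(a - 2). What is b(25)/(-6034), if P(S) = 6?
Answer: -204917/1955016 ≈ -0.10482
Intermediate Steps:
g(p, a) = 2/(-2 + 2*p/(-2 + a)) (g(p, a) = 2/(-2 + (p + p)/(a - 2)) = 2/(-2 + (2*p)/(-2 + a)) = 2/(-2 + 2*p/(-2 + a)))
k(V, C) = -(6 + C)/(6*(C + V)) (k(V, C) = -(C + 6)/(6*(V + C)) = -(6 + C)/(6*(C + V)))
b(h) = 8 + h² - 7*h/324 (b(h) = (h² + ((-1 - ⅙*(-7))/(-7 + (-2 - 3)/(2 + 2 - 1*(-3))))*h) + 8 = (h² + ((-1 + 7/6)/(-7 - 5/(2 + 2 + 3)))*h) + 8 = (h² + ((⅙)/(-7 - 5/7))*h) + 8 = (h² + ((⅙)/(-54/7))*h) + 8 = (h² + (-7/54*⅙)*h) + 8 = (h² - 7*h/324) + 8 = 8 + h² - 7*h/324)
b(25)/(-6034) = (8 + 25² - 7/324*25)/(-6034) = (8 + 625 - 175/324)*(-1/6034) = (204917/324)*(-1/6034) = -204917/1955016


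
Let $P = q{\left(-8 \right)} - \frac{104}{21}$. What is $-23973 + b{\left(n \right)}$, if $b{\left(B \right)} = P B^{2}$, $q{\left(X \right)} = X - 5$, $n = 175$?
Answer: $- \frac{1721294}{3} \approx -5.7377 \cdot 10^{5}$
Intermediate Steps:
$q{\left(X \right)} = -5 + X$
$P = - \frac{377}{21}$ ($P = \left(-5 - 8\right) - \frac{104}{21} = -13 - 104 \cdot \frac{1}{21} = -13 - \frac{104}{21} = - \frac{377}{21} \approx -17.952$)
$b{\left(B \right)} = - \frac{377 B^{2}}{21}$
$-23973 + b{\left(n \right)} = -23973 - \frac{377 \cdot 175^{2}}{21} = -23973 - \frac{1649375}{3} = - \frac{1721294}{3}$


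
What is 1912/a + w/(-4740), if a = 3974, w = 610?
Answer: 331937/941838 ≈ 0.35244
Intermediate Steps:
1912/a + w/(-4740) = 1912/3974 + 610/(-4740) = 1912*(1/3974) + 610*(-1/4740) = 956/1987 - 61/474 = 331937/941838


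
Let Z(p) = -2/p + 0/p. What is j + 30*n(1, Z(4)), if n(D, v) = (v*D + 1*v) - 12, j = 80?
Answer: -310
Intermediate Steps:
Z(p) = -2/p (Z(p) = -2/p + 0 = -2/p)
n(D, v) = -12 + v + D*v (n(D, v) = (D*v + v) - 12 = (v + D*v) - 12 = -12 + v + D*v)
j + 30*n(1, Z(4)) = 80 + 30*(-12 - 2/4 + 1*(-2/4)) = 80 + 30*(-12 - 2*1/4 + 1*(-2*1/4)) = 80 + 30*(-12 - 1/2 + 1*(-1/2)) = 80 + 30*(-12 - 1/2 - 1/2) = 80 + 30*(-13) = 80 - 390 = -310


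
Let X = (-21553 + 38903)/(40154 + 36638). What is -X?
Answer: -8675/38396 ≈ -0.22593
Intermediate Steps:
X = 8675/38396 (X = 17350/76792 = 17350*(1/76792) = 8675/38396 ≈ 0.22593)
-X = -1*8675/38396 = -8675/38396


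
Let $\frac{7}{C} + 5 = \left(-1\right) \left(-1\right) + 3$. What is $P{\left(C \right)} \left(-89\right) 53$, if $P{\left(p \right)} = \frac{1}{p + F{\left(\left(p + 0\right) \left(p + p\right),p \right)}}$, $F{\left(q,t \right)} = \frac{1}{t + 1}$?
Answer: $\frac{28302}{43} \approx 658.19$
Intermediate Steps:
$C = -7$ ($C = \frac{7}{-5 + \left(\left(-1\right) \left(-1\right) + 3\right)} = \frac{7}{-5 + \left(1 + 3\right)} = \frac{7}{-5 + 4} = \frac{7}{-1} = 7 \left(-1\right) = -7$)
$F{\left(q,t \right)} = \frac{1}{1 + t}$
$P{\left(p \right)} = \frac{1}{p + \frac{1}{1 + p}}$
$P{\left(C \right)} \left(-89\right) 53 = \frac{1 - 7}{1 - 7 \left(1 - 7\right)} \left(-89\right) 53 = \frac{1}{1 - -42} \left(-6\right) \left(-89\right) 53 = \frac{1}{1 + 42} \left(-6\right) \left(-89\right) 53 = \frac{1}{43} \left(-6\right) \left(-89\right) 53 = \left(- \frac{6}{43}\right) \left(-89\right) 53 = \frac{534}{43} \cdot 53 = \frac{28302}{43}$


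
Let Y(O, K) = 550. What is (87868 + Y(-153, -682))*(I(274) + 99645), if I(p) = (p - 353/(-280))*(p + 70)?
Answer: 601393948452/35 ≈ 1.7183e+10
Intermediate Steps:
I(p) = (70 + p)*(353/280 + p) (I(p) = (p - 353*(-1/280))*(70 + p) = (p + 353/280)*(70 + p) = (353/280 + p)*(70 + p) = (70 + p)*(353/280 + p))
(87868 + Y(-153, -682))*(I(274) + 99645) = (87868 + 550)*((353/4 + 274**2 + (19953/280)*274) + 99645) = 88418*((353/4 + 75076 + 2733561/140) + 99645) = 88418*(3314139/35 + 99645) = 88418*(6801714/35) = 601393948452/35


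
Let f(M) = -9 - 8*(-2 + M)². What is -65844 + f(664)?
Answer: -3571805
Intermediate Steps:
-65844 + f(664) = -65844 + (-9 - 8*(-2 + 664)²) = -65844 + (-9 - 8*662²) = -65844 + (-9 - 8*438244) = -65844 + (-9 - 3505952) = -65844 - 3505961 = -3571805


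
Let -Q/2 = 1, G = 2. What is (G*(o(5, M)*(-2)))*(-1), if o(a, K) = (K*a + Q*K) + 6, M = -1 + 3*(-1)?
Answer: -24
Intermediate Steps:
Q = -2 (Q = -2*1 = -2)
M = -4 (M = -1 - 3 = -4)
o(a, K) = 6 - 2*K + K*a (o(a, K) = (K*a - 2*K) + 6 = (-2*K + K*a) + 6 = 6 - 2*K + K*a)
(G*(o(5, M)*(-2)))*(-1) = (2*((6 - 2*(-4) - 4*5)*(-2)))*(-1) = (2*((6 + 8 - 20)*(-2)))*(-1) = (2*(-6*(-2)))*(-1) = (2*12)*(-1) = 24*(-1) = -24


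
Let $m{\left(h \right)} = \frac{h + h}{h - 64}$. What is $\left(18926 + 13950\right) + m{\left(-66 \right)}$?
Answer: $\frac{2137006}{65} \approx 32877.0$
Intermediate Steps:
$m{\left(h \right)} = \frac{2 h}{-64 + h}$
$\left(18926 + 13950\right) + m{\left(-66 \right)} = \left(18926 + 13950\right) + 2 \left(-66\right) \frac{1}{-64 - 66} = 32876 + 2 \left(-66\right) \frac{1}{-130} = 32876 + 2 \left(-66\right) \left(- \frac{1}{130}\right) = 32876 + \frac{66}{65} = \frac{2137006}{65}$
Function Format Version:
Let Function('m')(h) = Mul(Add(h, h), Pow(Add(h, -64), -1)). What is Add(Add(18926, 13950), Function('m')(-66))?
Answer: Rational(2137006, 65) ≈ 32877.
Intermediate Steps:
Function('m')(h) = Mul(2, h, Pow(Add(-64, h), -1)) (Function('m')(h) = Mul(Mul(2, h), Pow(Add(-64, h), -1)) = Mul(2, h, Pow(Add(-64, h), -1)))
Add(Add(18926, 13950), Function('m')(-66)) = Add(Add(18926, 13950), Mul(2, -66, Pow(Add(-64, -66), -1))) = Add(32876, Mul(2, -66, Pow(-130, -1))) = Add(32876, Mul(2, -66, Rational(-1, 130))) = Add(32876, Rational(66, 65)) = Rational(2137006, 65)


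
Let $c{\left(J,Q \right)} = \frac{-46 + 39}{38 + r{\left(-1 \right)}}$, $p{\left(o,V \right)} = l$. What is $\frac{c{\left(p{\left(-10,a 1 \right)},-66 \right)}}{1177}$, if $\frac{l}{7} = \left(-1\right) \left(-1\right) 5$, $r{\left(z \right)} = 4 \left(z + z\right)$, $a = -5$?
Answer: $- \frac{7}{35310} \approx -0.00019824$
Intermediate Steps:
$r{\left(z \right)} = 8 z$ ($r{\left(z \right)} = 4 \cdot 2 z = 8 z$)
$l = 35$ ($l = 7 \left(-1\right) \left(-1\right) 5 = 7 \cdot 1 \cdot 5 = 7 \cdot 5 = 35$)
$p{\left(o,V \right)} = 35$
$c{\left(J,Q \right)} = - \frac{7}{30}$ ($c{\left(J,Q \right)} = \frac{-46 + 39}{38 + 8 \left(-1\right)} = - \frac{7}{38 - 8} = - \frac{7}{30}$)
$\frac{c{\left(p{\left(-10,a 1 \right)},-66 \right)}}{1177} = - \frac{7}{30 \cdot 1177} = \left(- \frac{7}{30}\right) \frac{1}{1177} = - \frac{7}{35310}$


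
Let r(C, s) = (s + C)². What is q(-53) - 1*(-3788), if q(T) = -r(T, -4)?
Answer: 539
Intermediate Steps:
r(C, s) = (C + s)²
q(T) = -(-4 + T)² (q(T) = -(T - 4)² = -(-4 + T)²)
q(-53) - 1*(-3788) = -(-4 - 53)² - 1*(-3788) = -1*(-57)² + 3788 = -1*3249 + 3788 = -3249 + 3788 = 539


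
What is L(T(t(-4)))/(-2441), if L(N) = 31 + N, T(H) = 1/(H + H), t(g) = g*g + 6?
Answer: -1365/107404 ≈ -0.012709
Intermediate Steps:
t(g) = 6 + g² (t(g) = g² + 6 = 6 + g²)
T(H) = 1/(2*H)
L(T(t(-4)))/(-2441) = (31 + 1/(2*(6 + (-4)²)))/(-2441) = (31 + 1/(2*(6 + 16)))*(-1/2441) = (31 + (½)/22)*(-1/2441) = (31 + (½)*(1/22))*(-1/2441) = (31 + 1/44)*(-1/2441) = (1365/44)*(-1/2441) = -1365/107404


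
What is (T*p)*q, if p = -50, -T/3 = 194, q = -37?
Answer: -1076700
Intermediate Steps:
T = -582 (T = -3*194 = -582)
(T*p)*q = -582*(-50)*(-37) = 29100*(-37) = -1076700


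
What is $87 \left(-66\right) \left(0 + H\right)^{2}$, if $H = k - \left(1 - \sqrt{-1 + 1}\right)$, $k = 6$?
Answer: $-143550$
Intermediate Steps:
$H = 5$ ($H = 6 - \left(1 - \sqrt{-1 + 1}\right) = 6 - \left(1 + 0\right) = 6 + \left(\left(0 + 1\right) - 2\right) = 6 + \left(1 - 2\right) = 6 - 1 = 5$)
$87 \left(-66\right) \left(0 + H\right)^{2} = 87 \left(-66\right) \left(0 + 5\right)^{2} = - 5742 \cdot 5^{2} = \left(-5742\right) 25 = -143550$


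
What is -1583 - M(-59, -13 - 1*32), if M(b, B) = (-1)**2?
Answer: -1584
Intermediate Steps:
M(b, B) = 1
-1583 - M(-59, -13 - 1*32) = -1583 - 1*1 = -1583 - 1 = -1584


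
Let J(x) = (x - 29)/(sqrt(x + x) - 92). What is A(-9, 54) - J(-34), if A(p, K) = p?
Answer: -2294/237 - 7*I*sqrt(17)/474 ≈ -9.6793 - 0.06089*I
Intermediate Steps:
J(x) = (-29 + x)/(-92 + sqrt(2)*sqrt(x)) (J(x) = (-29 + x)/(sqrt(2*x) - 92) = (-29 + x)/(sqrt(2)*sqrt(x) - 92) = (-29 + x)/(-92 + sqrt(2)*sqrt(x)))
A(-9, 54) - J(-34) = -9 - (-29 - 34)/(-92 + sqrt(2)*sqrt(-34)) = -9 - (-63)/(-92 + sqrt(2)*(I*sqrt(34))) = -9 - (-63)/(-92 + 2*I*sqrt(17)) = -9 + 63/(-92 + 2*I*sqrt(17))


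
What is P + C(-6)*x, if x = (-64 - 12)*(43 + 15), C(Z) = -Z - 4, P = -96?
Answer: -8912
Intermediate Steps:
C(Z) = -4 - Z
x = -4408 (x = -76*58 = -4408)
P + C(-6)*x = -96 + (-4 - 1*(-6))*(-4408) = -96 + (-4 + 6)*(-4408) = -96 + 2*(-4408) = -96 - 8816 = -8912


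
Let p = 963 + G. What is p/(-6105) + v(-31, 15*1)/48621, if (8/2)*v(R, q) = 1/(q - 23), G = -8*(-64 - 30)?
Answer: -177888439/633239904 ≈ -0.28092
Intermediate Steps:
G = 752 (G = -8*(-94) = 752)
v(R, q) = 1/(4*(-23 + q)) (v(R, q) = 1/(4*(q - 23)) = 1/(4*(-23 + q)))
p = 1715 (p = 963 + 752 = 1715)
p/(-6105) + v(-31, 15*1)/48621 = 1715/(-6105) + (1/(4*(-23 + 15*1)))/48621 = 1715*(-1/6105) + (1/(4*(-23 + 15)))*(1/48621) = -343/1221 + ((1/4)/(-8))*(1/48621) = -343/1221 + ((1/4)*(-1/8))*(1/48621) = -343/1221 - 1/32*1/48621 = -343/1221 - 1/1555872 = -177888439/633239904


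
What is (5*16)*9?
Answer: 720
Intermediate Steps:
(5*16)*9 = 80*9 = 720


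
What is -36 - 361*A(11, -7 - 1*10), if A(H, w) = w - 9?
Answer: 9350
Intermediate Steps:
A(H, w) = -9 + w
-36 - 361*A(11, -7 - 1*10) = -36 - 361*(-9 + (-7 - 1*10)) = -36 - 361*(-9 + (-7 - 10)) = -36 - 361*(-9 - 17) = -36 - 361*(-26) = -36 + 9386 = 9350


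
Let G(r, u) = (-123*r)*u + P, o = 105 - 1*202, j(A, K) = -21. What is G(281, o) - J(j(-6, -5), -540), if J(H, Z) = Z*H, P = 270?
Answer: 3341541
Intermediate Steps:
o = -97 (o = 105 - 202 = -97)
G(r, u) = 270 - 123*r*u (G(r, u) = (-123*r)*u + 270 = -123*r*u + 270 = 270 - 123*r*u)
J(H, Z) = H*Z
G(281, o) - J(j(-6, -5), -540) = (270 - 123*281*(-97)) - (-21)*(-540) = (270 + 3352611) - 1*11340 = 3352881 - 11340 = 3341541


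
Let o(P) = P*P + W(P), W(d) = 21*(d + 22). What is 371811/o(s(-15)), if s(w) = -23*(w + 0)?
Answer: 123937/42244 ≈ 2.9338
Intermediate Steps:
W(d) = 462 + 21*d (W(d) = 21*(22 + d) = 462 + 21*d)
s(w) = -23*w
o(P) = 462 + P² + 21*P (o(P) = P*P + (462 + 21*P) = P² + (462 + 21*P) = 462 + P² + 21*P)
371811/o(s(-15)) = 371811/(462 + (-23*(-15))² + 21*(-23*(-15))) = 371811/(462 + 345² + 21*345) = 371811/(462 + 119025 + 7245) = 371811/126732 = 371811*(1/126732) = 123937/42244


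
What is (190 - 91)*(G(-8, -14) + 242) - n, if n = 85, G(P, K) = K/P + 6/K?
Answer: 672107/28 ≈ 24004.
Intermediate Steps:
G(P, K) = 6/K + K/P
(190 - 91)*(G(-8, -14) + 242) - n = (190 - 91)*((6/(-14) - 14/(-8)) + 242) - 1*85 = 99*((6*(-1/14) - 14*(-⅛)) + 242) - 85 = 99*((-3/7 + 7/4) + 242) - 85 = 99*(37/28 + 242) - 85 = 99*(6813/28) - 85 = 674487/28 - 85 = 672107/28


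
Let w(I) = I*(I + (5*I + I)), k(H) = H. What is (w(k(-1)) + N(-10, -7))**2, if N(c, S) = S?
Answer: 0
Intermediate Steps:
w(I) = 7*I**2 (w(I) = I*(I + 6*I) = I*(7*I) = 7*I**2)
(w(k(-1)) + N(-10, -7))**2 = (7*(-1)**2 - 7)**2 = (7*1 - 7)**2 = (7 - 7)**2 = 0**2 = 0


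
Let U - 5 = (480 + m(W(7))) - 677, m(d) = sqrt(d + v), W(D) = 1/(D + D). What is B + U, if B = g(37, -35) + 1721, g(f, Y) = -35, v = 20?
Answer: 1494 + sqrt(3934)/14 ≈ 1498.5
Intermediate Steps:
B = 1686 (B = -35 + 1721 = 1686)
W(D) = 1/(2*D)
m(d) = sqrt(20 + d) (m(d) = sqrt(d + 20) = sqrt(20 + d))
U = -192 + sqrt(3934)/14 (U = 5 + ((480 + sqrt(20 + (1/2)/7)) - 677) = 5 + ((480 + sqrt(20 + (1/2)*(1/7))) - 677) = 5 + ((480 + sqrt(20 + 1/14)) - 677) = 5 + ((480 + sqrt(281/14)) - 677) = 5 + ((480 + sqrt(3934)/14) - 677) = 5 + (-197 + sqrt(3934)/14) = -192 + sqrt(3934)/14 ≈ -187.52)
B + U = 1686 + (-192 + sqrt(3934)/14) = 1494 + sqrt(3934)/14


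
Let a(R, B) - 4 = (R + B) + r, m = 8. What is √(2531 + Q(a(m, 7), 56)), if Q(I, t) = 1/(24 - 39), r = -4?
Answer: 2*√142365/15 ≈ 50.308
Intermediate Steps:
a(R, B) = B + R (a(R, B) = 4 + ((R + B) - 4) = 4 + ((B + R) - 4) = 4 + (-4 + B + R) = B + R)
Q(I, t) = -1/15 (Q(I, t) = 1/(-15) = -1/15)
√(2531 + Q(a(m, 7), 56)) = √(2531 - 1/15) = √(37964/15) = 2*√142365/15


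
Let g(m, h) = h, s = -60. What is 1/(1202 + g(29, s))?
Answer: 1/1142 ≈ 0.00087566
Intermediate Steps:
1/(1202 + g(29, s)) = 1/(1202 - 60) = 1/1142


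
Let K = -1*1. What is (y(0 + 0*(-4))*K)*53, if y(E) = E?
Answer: 0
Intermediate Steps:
K = -1
(y(0 + 0*(-4))*K)*53 = ((0 + 0*(-4))*(-1))*53 = ((0 + 0)*(-1))*53 = (0*(-1))*53 = 0*53 = 0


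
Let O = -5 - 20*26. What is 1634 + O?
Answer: 1109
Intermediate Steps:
O = -525 (O = -5 - 520 = -525)
1634 + O = 1634 - 525 = 1109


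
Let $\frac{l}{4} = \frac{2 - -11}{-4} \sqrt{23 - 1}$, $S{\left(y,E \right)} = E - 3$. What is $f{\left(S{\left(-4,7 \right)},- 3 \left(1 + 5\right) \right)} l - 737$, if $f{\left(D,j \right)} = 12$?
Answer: $-737 - 156 \sqrt{22} \approx -1468.7$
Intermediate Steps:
$S{\left(y,E \right)} = -3 + E$ ($S{\left(y,E \right)} = E - 3 = -3 + E$)
$l = - 13 \sqrt{22}$ ($l = 4 \frac{2 - -11}{-4} \sqrt{23 - 1} = 4 \left(2 + 11\right) \left(- \frac{1}{4}\right) \sqrt{22} = 4 \cdot 13 \left(- \frac{1}{4}\right) \sqrt{22} = 4 \left(- \frac{13 \sqrt{22}}{4}\right) = - 13 \sqrt{22} \approx -60.975$)
$f{\left(S{\left(-4,7 \right)},- 3 \left(1 + 5\right) \right)} l - 737 = 12 \left(- 13 \sqrt{22}\right) - 737 = - 156 \sqrt{22} - 737 = -737 - 156 \sqrt{22}$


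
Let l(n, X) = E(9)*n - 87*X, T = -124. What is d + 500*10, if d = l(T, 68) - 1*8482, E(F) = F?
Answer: -10514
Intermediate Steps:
l(n, X) = -87*X + 9*n (l(n, X) = 9*n - 87*X = -87*X + 9*n)
d = -15514 (d = (-87*68 + 9*(-124)) - 1*8482 = (-5916 - 1116) - 8482 = -7032 - 8482 = -15514)
d + 500*10 = -15514 + 500*10 = -15514 + 5000 = -10514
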